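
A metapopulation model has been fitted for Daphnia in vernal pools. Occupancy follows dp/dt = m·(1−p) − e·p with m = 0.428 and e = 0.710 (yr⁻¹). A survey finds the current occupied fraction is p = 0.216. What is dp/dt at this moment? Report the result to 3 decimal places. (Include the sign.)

Colonization term: m·(1−p) = 0.428×0.7840 = 0.33555.
Extinction term: e·p = 0.15336.
dp/dt = 0.33555 − 0.15336 = 0.18219.

0.182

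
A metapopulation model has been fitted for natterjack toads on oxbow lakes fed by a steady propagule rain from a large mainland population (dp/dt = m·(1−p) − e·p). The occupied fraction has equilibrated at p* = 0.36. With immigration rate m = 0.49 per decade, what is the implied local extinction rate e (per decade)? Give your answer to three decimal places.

0.871

At equilibrium m(1−p*) = e·p*, so e = m(1−p*)/p*.
e = 0.49 × 0.6400 / 0.36 = 0.8711.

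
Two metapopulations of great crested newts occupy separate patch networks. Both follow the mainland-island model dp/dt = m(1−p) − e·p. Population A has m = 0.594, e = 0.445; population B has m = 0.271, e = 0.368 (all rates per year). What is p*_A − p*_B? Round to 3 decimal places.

A: p*_A = m/(m+e) = 0.594/1.0390 = 0.5717.
B: p*_B = 0.271/0.6390 = 0.4241.
p*_A − p*_B = 0.5717 − 0.4241 = 0.1476.

0.148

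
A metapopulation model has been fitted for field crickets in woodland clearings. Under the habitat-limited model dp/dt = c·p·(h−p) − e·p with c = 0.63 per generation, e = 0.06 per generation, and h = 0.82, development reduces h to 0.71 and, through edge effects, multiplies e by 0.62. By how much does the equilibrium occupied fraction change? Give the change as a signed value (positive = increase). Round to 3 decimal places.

-0.074

Before: p* = h − e/c = 0.82 − 0.06/0.63 = 0.82 − 0.0952 = 0.7248.
After: c = 0.63, e = 0.0372, h = 0.71; p* = 0.71 − 0.0372/0.63 = 0.6510.
Δp* = 0.6510 − 0.7248 = -0.0738.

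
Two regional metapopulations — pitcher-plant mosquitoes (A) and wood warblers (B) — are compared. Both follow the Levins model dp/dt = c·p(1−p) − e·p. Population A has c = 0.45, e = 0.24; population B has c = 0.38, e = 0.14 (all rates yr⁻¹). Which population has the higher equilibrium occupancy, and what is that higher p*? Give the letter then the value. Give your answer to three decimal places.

A: p*_A = 1 − 0.24/0.45 = 0.4667.
B: p*_B = 1 − 0.14/0.38 = 0.6316.
B is higher at 0.6316.

B, 0.632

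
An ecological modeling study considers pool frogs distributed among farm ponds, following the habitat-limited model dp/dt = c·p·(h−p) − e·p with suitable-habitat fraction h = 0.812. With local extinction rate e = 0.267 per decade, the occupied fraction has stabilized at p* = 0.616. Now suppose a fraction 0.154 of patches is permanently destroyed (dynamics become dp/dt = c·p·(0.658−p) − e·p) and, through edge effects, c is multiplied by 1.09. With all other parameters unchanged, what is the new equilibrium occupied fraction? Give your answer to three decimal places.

Balance c(h−p*) = e gives c = e/(0.812 − 0.61600) = 0.267/0.19600 = 1.36224.
New p* = 0.658 − e/c = 0.658 − 0.26700/1.48484 = 0.47818.

0.478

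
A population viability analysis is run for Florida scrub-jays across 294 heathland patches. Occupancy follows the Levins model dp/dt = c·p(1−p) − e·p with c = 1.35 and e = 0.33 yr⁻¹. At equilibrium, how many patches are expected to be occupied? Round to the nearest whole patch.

p* = 1 − e/c = 1 − 0.33/1.35 = 0.7556.
Expected occupied patches = N × p* = 294 × 0.7556 = 222.13 ≈ 222.

222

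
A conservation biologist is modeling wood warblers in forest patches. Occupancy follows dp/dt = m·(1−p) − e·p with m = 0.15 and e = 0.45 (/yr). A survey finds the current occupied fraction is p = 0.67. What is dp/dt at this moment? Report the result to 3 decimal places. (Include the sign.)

-0.252

Colonization term: m·(1−p) = 0.15×0.3300 = 0.04950.
Extinction term: e·p = 0.30150.
dp/dt = 0.04950 − 0.30150 = -0.25200.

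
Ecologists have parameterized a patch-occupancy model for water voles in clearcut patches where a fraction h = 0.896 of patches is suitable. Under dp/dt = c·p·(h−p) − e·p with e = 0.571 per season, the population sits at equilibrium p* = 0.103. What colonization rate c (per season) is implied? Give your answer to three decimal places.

At equilibrium c(h−p*) = e, so c = e/(h−p*).
c = 0.571/(0.896 − 0.103) = 0.571/0.7930 = 0.7201.

0.720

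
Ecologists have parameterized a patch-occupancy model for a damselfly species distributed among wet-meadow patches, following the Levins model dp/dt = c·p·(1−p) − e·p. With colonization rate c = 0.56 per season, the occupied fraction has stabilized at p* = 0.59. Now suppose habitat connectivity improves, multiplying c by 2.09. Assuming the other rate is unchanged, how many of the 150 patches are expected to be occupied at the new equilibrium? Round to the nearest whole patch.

121

Balance c(1−p*) = e gives e = 0.56×(1 − 0.59000) = 0.22960.
New p* = 1 − e/c = 1 − 0.22960/1.17040 = 0.80383.
Expected occupied = 150 × 0.80383 = 120.57 ≈ 121.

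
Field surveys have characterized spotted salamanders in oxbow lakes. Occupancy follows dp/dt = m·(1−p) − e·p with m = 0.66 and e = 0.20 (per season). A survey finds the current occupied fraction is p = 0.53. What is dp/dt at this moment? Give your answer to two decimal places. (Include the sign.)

0.20

Colonization term: m·(1−p) = 0.66×0.4700 = 0.31020.
Extinction term: e·p = 0.10600.
dp/dt = 0.31020 − 0.10600 = 0.20420.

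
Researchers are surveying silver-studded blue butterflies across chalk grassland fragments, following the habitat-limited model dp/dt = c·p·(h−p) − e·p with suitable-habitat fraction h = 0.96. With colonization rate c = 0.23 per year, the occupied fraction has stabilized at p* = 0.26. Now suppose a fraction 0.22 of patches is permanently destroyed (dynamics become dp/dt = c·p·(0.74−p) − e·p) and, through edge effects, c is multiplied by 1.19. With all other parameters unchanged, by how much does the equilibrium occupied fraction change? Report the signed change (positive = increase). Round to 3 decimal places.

Balance c(h−p*) = e gives e = 0.23×(0.96 − 0.26000) = 0.16100.
New p* = 0.74 − e/c = 0.74 − 0.16100/0.27370 = 0.15176.
Δp* = 0.15176 − 0.26000 = -0.10824.

-0.108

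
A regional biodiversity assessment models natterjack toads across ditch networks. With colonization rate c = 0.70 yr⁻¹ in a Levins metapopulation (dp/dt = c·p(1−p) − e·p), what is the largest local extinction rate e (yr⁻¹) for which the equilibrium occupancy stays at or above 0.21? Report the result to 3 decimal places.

1 − e/c ≥ 0.21 ⇒ e ≤ c(1 − 0.21) = 0.70 × 0.7900.
e_max = 0.5530.

0.553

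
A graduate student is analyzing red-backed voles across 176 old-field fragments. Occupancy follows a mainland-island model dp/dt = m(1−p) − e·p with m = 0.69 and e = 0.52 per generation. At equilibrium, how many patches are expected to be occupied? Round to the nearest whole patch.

100

p* = m/(m+e) = 0.69/1.2100 = 0.5702.
Expected occupied patches = N × p* = 176 × 0.5702 = 100.36 ≈ 100.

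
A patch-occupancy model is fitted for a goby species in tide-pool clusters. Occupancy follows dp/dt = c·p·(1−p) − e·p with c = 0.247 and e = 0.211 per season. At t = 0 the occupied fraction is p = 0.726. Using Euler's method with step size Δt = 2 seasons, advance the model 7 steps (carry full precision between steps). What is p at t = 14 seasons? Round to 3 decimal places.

0.257

Update rule: p ← p + [c·p·(1−p) − e·p]·Δt with Δt = 2.
t = 2: p = 0.72600 + (-0.20810) = 0.51790
t = 4: p = 0.51790 + (-0.09521) = 0.42269
t = 6: p = 0.42269 + (-0.05783) = 0.36486
t = 8: p = 0.36486 + (-0.03949) = 0.32537
t = 10: p = 0.32537 + (-0.02887) = 0.29650
t = 12: p = 0.29650 + (-0.02208) = 0.27442
t = 14: p = 0.27442 + (-0.01744) = 0.25697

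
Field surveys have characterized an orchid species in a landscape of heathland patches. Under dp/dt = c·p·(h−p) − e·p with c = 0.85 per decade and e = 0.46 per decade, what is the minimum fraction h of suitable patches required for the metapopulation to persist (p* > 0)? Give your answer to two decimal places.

0.54

p* = h − e/c is positive only when h > e/c.
h_min = e/c = 0.46/0.85 = 0.5412.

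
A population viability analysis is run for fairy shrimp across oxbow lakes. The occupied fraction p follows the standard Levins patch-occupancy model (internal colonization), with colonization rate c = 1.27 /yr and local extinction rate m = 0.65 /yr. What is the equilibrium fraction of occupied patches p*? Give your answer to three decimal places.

0.488

Setting dp/dt = 0 and dividing through by p* gives c·(1−p*) = m.
So p* = 1 − m/c = 1 − 0.65/1.27 = 1 − 0.5118 = 0.4882.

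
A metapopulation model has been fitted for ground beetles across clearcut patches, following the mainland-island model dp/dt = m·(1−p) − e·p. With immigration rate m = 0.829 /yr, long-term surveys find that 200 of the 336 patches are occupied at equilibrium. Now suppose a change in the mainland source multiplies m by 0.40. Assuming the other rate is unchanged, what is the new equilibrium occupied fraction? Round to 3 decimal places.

Observed p* = 200/336 = 0.59524.
Balance m(1−p*) = e·p* gives e = m(1−p*)/p* = 0.829×0.40476/0.59524 = 0.56372.
New p* = m/(m+e) = 0.33160/(0.33160+0.56372) = 0.37037.

0.370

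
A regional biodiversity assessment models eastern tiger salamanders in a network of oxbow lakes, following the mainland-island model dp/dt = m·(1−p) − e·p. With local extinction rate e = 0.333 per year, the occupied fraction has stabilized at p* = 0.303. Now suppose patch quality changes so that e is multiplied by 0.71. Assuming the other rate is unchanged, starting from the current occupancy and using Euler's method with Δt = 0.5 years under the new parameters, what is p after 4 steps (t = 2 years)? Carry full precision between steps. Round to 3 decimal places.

Balance m(1−p*) = e·p* gives m = e·p*/(1−p*) = 0.333×0.30300/0.69700 = 0.14476.
Starting from p₀ = 0.30300; update p ← p + (dp/dt)·Δt with the new parameters.
step 1: Δp = +0.01463, p = 0.31763
step 2: Δp = +0.01184, p = 0.32947
step 3: Δp = +0.00958, p = 0.33906
step 4: Δp = +0.00776, p = 0.34682

0.347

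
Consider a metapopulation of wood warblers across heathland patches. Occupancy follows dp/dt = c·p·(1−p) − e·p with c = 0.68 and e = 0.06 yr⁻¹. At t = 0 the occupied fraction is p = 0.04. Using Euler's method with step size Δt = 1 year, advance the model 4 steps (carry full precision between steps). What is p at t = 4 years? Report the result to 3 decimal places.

0.236

Update rule: p ← p + [c·p·(1−p) − e·p]·Δt with Δt = 1.
  1  |  dp/dt·Δt = +0.023712  |  p_1 = 0.063712
  2  |  dp/dt·Δt = +0.036741  |  p_2 = 0.100453
  3  |  dp/dt·Δt = +0.055419  |  p_3 = 0.155872
  4  |  dp/dt·Δt = +0.080119  |  p_4 = 0.235992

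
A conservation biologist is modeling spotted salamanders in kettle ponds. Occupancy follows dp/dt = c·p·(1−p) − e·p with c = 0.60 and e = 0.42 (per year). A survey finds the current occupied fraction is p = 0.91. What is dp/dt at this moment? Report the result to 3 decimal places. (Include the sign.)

Colonization term: c·p·(1−p) = 0.60×0.91×0.0900 = 0.04914.
Extinction term: e·p = 0.38220.
dp/dt = 0.04914 − 0.38220 = -0.33306.

-0.333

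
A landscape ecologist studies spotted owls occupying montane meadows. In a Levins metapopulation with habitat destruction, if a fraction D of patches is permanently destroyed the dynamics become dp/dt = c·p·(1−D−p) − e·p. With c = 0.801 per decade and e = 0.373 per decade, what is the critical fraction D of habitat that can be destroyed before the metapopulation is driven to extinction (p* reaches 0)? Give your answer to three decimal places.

The nontrivial equilibrium is p* = (1−D) − e/c; extinction occurs when this hits zero.
So D_crit = 1 − e/c = 1 − 0.373/0.801 = 1 − 0.4657 = 0.5343.
This equals the undisturbed p*, a classic result of Lande's extension.

0.534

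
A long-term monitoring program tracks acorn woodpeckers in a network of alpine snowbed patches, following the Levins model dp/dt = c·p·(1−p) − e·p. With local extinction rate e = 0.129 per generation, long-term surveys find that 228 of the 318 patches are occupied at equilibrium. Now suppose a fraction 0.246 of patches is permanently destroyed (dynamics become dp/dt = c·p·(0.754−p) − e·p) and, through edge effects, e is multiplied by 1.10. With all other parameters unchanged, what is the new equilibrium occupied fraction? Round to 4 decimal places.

Observed p* = 228/318 = 0.71698.
Balance c(1−p*) = e gives c = e/(1 − 0.71698) = 0.129/0.28302 = 0.45580.
New p* = 0.754 − e/c = 0.754 − 0.14190/0.45580 = 0.44268.

0.4427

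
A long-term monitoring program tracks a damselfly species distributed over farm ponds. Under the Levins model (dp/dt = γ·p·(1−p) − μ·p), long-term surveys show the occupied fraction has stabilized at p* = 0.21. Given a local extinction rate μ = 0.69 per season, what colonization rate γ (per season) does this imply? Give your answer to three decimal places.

At equilibrium γ(1−p*) = μ, so γ = μ/(1−p*).
γ = 0.69/(1 − 0.21) = 0.69/0.7900 = 0.8734.

0.873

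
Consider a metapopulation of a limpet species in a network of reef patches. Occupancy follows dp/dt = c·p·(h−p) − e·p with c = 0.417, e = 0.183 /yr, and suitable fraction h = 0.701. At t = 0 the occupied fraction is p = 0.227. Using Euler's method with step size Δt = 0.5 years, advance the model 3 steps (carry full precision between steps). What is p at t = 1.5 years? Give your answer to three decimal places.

Update rule: p ← p + [c·p·(h−p) − e·p]·Δt with Δt = 0.5.
step 1: Δp = +0.00166, p = 0.22866
step 2: Δp = +0.00160, p = 0.23026
step 3: Δp = +0.00153, p = 0.23179

0.232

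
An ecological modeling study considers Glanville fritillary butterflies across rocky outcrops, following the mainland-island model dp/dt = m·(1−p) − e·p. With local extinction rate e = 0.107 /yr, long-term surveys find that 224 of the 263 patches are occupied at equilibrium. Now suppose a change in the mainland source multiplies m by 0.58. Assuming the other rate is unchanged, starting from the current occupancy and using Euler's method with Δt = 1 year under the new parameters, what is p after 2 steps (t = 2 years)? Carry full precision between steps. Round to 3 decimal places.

0.793

Observed p* = 224/263 = 0.85171.
Balance m(1−p*) = e·p* gives m = e·p*/(1−p*) = 0.107×0.85171/0.14829 = 0.61456.
Starting from p₀ = 0.85171; update p ← p + (dp/dt)·Δt with the new parameters.
step 1: Δp = -0.03828, p = 0.81344
step 2: Δp = -0.02054, p = 0.79290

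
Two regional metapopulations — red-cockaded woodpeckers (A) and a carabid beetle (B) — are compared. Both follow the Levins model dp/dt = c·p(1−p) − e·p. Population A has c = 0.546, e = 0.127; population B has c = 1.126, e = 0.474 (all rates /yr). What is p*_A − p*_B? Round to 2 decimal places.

0.19

A: p*_A = 1 − 0.127/0.546 = 0.7674.
B: p*_B = 1 − 0.474/1.126 = 0.5790.
p*_A − p*_B = 0.7674 − 0.5790 = 0.1884.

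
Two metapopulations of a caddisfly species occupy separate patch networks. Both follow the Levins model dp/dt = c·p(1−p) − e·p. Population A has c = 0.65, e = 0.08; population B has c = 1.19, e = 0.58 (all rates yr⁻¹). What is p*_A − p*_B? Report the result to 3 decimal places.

A: p*_A = 1 − 0.08/0.65 = 0.8769.
B: p*_B = 1 − 0.58/1.19 = 0.5126.
p*_A − p*_B = 0.8769 − 0.5126 = 0.3643.

0.364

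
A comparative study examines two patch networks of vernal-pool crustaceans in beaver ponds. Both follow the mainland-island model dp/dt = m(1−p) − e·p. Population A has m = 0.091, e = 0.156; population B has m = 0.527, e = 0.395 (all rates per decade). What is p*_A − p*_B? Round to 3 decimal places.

A: p*_A = m/(m+e) = 0.091/0.2470 = 0.3684.
B: p*_B = 0.527/0.9220 = 0.5716.
p*_A − p*_B = 0.3684 − 0.5716 = -0.2032.

-0.203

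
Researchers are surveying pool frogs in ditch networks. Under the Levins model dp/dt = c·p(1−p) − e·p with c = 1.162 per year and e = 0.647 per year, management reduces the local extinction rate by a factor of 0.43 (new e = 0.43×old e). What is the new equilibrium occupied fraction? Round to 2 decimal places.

0.76

Before: p* = 1 − 0.647/1.162 = 0.4432.
After the change, c = 1.162, e = 0.27821, so p* = 1 − 0.27821/1.162 = 0.7606.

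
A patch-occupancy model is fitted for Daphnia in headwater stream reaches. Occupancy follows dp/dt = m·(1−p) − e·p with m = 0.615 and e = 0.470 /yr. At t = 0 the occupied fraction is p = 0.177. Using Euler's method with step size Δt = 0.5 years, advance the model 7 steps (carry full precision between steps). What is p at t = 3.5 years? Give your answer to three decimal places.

Update rule: p ← p + [m·(1−p) − e·p]·Δt with Δt = 0.5.
step 1: Δp = +0.21148, p = 0.38848
step 2: Δp = +0.09675, p = 0.48523
step 3: Δp = +0.04426, p = 0.52949
step 4: Δp = +0.02025, p = 0.54974
step 5: Δp = +0.00926, p = 0.55901
step 6: Δp = +0.00424, p = 0.56325
step 7: Δp = +0.00194, p = 0.56518

0.565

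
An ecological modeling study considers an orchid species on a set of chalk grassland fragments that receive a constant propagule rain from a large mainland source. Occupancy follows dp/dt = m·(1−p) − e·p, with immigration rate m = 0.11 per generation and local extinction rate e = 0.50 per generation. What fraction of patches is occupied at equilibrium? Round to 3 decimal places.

Setting dp/dt = 0: m − m·p* = e·p*, so m = (m+e)·p*.
p* = m/(m+e) = 0.11/(0.11+0.50) = 0.11/0.6100 = 0.1803.

0.180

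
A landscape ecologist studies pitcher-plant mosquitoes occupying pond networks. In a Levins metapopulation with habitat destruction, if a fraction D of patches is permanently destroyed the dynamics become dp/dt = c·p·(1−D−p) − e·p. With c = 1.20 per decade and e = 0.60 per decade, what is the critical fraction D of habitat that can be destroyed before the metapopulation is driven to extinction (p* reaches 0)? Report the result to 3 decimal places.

0.500

The nontrivial equilibrium is p* = (1−D) − e/c; extinction occurs when this hits zero.
So D_crit = 1 − e/c = 1 − 0.60/1.20 = 1 − 0.5000 = 0.5000.
Note this equals the original equilibrium occupancy — the Levins extinction-debt result.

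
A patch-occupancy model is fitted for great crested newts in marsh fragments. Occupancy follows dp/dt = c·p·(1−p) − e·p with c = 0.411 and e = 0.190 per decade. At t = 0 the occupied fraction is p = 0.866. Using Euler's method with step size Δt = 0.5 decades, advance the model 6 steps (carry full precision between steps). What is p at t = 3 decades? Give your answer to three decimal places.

Update rule: p ← p + [c·p·(1−p) − e·p]·Δt with Δt = 0.5.
  1  |  dp/dt·Δt = -0.058423  |  p_1 = 0.807577
  2  |  dp/dt·Δt = -0.044786  |  p_2 = 0.762791
  3  |  dp/dt·Δt = -0.035282  |  p_3 = 0.727509
  4  |  dp/dt·Δt = -0.028375  |  p_4 = 0.699134
  5  |  dp/dt·Δt = -0.023192  |  p_5 = 0.675942
  6  |  dp/dt·Δt = -0.019201  |  p_6 = 0.656742

0.657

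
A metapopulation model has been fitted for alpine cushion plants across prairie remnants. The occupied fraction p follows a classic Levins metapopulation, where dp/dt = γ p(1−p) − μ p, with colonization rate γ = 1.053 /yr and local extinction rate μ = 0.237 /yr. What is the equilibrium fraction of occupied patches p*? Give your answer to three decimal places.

At equilibrium, colonization balances extinction: γ·p*·(1−p*) = μ·p*.
So p* = 1 − μ/γ = 1 − 0.237/1.053 = 1 − 0.2251 = 0.7749.

0.775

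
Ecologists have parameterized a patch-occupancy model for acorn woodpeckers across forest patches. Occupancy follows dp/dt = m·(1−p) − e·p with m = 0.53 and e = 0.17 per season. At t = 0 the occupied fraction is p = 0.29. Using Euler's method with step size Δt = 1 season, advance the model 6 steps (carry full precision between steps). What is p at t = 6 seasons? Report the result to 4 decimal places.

Update rule: p ← p + [m·(1−p) − e·p]·Δt with Δt = 1.
step 1: Δp = +0.32700, p = 0.61700
step 2: Δp = +0.09810, p = 0.71510
step 3: Δp = +0.02943, p = 0.74453
step 4: Δp = +0.00883, p = 0.75336
step 5: Δp = +0.00265, p = 0.75601
step 6: Δp = +0.00079, p = 0.75680

0.7568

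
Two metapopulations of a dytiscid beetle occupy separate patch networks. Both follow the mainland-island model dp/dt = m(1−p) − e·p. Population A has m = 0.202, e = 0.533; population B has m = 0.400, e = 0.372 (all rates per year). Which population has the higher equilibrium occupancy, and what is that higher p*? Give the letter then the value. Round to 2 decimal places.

B, 0.52

A: p*_A = m/(m+e) = 0.202/0.7350 = 0.2748.
B: p*_B = 0.400/0.7720 = 0.5181.
B is higher at 0.5181.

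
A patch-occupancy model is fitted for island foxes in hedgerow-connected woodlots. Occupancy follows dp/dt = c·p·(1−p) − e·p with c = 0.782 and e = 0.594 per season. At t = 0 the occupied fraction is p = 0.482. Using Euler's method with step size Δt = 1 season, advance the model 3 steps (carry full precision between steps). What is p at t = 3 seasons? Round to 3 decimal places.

Update rule: p ← p + [c·p·(1−p) − e·p]·Δt with Δt = 1.
  1  |  dp/dt·Δt = -0.091061  |  p_1 = 0.390939
  2  |  dp/dt·Δt = -0.046019  |  p_2 = 0.344920
  3  |  dp/dt·Δt = -0.028189  |  p_3 = 0.316730

0.317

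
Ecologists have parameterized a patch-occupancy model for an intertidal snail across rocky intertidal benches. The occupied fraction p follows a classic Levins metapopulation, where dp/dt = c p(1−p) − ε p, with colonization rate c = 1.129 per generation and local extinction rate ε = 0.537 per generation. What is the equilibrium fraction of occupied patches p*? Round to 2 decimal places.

At equilibrium, colonization balances extinction: c·p*·(1−p*) = ε·p*.
So p* = 1 − ε/c = 1 − 0.537/1.129 = 1 − 0.4756 = 0.5244.

0.52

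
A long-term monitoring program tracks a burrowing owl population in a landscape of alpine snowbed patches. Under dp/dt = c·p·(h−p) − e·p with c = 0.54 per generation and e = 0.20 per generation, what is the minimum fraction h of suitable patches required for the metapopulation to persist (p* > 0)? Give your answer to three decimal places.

p* = h − e/c is positive only when h > e/c.
h_min = e/c = 0.20/0.54 = 0.3704.

0.370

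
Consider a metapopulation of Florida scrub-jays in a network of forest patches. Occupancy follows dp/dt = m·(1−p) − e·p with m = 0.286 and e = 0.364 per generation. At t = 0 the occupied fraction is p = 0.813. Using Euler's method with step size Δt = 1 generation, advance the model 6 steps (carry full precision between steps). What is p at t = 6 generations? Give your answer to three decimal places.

Update rule: p ← p + [m·(1−p) − e·p]·Δt with Δt = 1.
p: 0.81300 → 0.57055  (Δp = -0.24245)
p: 0.57055 → 0.48569  (Δp = -0.08486)
p: 0.48569 → 0.45599  (Δp = -0.02970)
p: 0.45599 → 0.44560  (Δp = -0.01040)
p: 0.44560 → 0.44196  (Δp = -0.00364)
p: 0.44196 → 0.44069  (Δp = -0.00127)

0.441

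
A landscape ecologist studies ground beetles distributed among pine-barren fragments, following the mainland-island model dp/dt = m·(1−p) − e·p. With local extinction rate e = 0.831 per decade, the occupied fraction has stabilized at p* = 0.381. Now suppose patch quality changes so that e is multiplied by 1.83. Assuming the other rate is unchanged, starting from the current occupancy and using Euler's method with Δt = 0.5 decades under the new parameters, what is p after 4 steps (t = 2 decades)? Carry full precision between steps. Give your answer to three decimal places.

Balance m(1−p*) = e·p* gives m = e·p*/(1−p*) = 0.831×0.38100/0.61900 = 0.51149.
Starting from p₀ = 0.38100; update p ← p + (dp/dt)·Δt with the new parameters.
p: 0.38100 → 0.24961  (Δp = -0.13139)
p: 0.24961 → 0.25172  (Δp = +0.00212)
p: 0.25172 → 0.25169  (Δp = -0.00003)
p: 0.25169 → 0.25169  (Δp = +0.00000)

0.252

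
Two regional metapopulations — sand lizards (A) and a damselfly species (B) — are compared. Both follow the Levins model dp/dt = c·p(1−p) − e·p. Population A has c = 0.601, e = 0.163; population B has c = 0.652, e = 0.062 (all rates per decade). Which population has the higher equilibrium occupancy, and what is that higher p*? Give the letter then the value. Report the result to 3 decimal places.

A: p*_A = 1 − 0.163/0.601 = 0.7288.
B: p*_B = 1 − 0.062/0.652 = 0.9049.
B is higher at 0.9049.

B, 0.905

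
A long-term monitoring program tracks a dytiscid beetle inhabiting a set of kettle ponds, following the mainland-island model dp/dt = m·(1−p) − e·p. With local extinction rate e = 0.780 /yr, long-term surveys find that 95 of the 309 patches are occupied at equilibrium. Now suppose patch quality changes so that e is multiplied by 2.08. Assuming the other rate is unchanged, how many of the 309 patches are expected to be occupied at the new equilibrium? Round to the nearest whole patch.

54

Observed p* = 95/309 = 0.30744.
Balance m(1−p*) = e·p* gives m = e·p*/(1−p*) = 0.780×0.30744/0.69256 = 0.34626.
New p* = m/(m+e) = 0.34626/(0.34626+1.62240) = 0.17589.
Expected occupied = 309 × 0.17589 = 54.35 ≈ 54.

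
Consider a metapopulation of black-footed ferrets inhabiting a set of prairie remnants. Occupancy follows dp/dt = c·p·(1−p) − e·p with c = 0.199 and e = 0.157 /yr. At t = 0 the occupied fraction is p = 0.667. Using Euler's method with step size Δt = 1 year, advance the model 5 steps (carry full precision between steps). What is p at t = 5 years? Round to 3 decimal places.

0.461

Update rule: p ← p + [c·p·(1−p) − e·p]·Δt with Δt = 1.
p: 0.66700 → 0.60648  (Δp = -0.06052)
p: 0.60648 → 0.55876  (Δp = -0.04772)
p: 0.55876 → 0.52010  (Δp = -0.03866)
p: 0.52010 → 0.48811  (Δp = -0.03199)
p: 0.48811 → 0.46120  (Δp = -0.02691)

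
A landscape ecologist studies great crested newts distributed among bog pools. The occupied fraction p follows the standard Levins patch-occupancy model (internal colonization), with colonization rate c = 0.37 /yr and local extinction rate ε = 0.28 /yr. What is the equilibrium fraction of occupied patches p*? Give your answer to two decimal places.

Setting dp/dt = 0 and dividing through by p* gives c·(1−p*) = ε.
So p* = 1 − ε/c = 1 − 0.28/0.37 = 1 − 0.7568 = 0.2432.

0.24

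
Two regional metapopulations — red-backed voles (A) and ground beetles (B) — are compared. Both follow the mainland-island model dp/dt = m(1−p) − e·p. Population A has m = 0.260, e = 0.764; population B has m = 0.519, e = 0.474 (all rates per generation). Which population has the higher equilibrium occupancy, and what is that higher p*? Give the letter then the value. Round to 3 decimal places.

B, 0.523

A: p*_A = m/(m+e) = 0.260/1.0240 = 0.2539.
B: p*_B = 0.519/0.9930 = 0.5227.
B is higher at 0.5227.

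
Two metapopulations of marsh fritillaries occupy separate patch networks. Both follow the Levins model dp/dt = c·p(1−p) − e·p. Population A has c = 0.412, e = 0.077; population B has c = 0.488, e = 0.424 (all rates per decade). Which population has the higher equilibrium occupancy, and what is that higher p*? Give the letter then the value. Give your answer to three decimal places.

A, 0.813

A: p*_A = 1 − 0.077/0.412 = 0.8131.
B: p*_B = 1 − 0.424/0.488 = 0.1311.
A is higher at 0.8131.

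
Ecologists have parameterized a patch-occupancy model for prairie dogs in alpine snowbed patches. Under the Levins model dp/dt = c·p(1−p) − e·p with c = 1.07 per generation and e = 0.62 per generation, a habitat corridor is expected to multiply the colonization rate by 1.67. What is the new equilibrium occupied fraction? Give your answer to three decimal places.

Before: p* = 1 − 0.62/1.07 = 0.4206.
After the change, c = 1.7869, e = 0.62, so p* = 1 − 0.62/1.7869 = 0.6530.

0.653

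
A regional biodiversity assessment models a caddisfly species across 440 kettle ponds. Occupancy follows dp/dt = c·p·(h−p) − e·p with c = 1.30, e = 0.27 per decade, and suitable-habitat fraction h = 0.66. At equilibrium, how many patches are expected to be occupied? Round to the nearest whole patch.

199

p* = h − e/c = 0.66 − 0.2077 = 0.4523.
Expected occupied patches = N × p* = 440 × 0.4523 = 199.02 ≈ 199.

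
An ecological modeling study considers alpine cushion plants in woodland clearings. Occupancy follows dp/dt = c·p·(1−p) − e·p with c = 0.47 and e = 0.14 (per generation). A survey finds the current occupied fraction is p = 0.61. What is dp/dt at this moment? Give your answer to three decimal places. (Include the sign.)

Colonization term: c·p·(1−p) = 0.47×0.61×0.3900 = 0.11181.
Extinction term: e·p = 0.08540.
dp/dt = 0.11181 − 0.08540 = 0.02641.

0.026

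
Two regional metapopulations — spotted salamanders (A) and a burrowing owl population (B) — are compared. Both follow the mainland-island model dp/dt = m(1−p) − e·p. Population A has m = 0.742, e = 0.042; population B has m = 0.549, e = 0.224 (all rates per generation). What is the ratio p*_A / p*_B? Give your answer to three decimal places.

A: p*_A = m/(m+e) = 0.742/0.7840 = 0.9464.
B: p*_B = 0.549/0.7730 = 0.7102.
p*_A / p*_B = 0.9464/0.7102 = 1.3326.

1.333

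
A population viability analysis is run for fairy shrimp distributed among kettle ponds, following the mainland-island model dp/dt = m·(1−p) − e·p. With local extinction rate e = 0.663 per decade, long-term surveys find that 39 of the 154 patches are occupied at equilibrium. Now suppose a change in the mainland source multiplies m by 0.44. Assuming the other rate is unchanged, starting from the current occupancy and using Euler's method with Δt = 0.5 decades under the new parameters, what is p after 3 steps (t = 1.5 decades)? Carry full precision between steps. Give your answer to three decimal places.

0.159

Observed p* = 39/154 = 0.25325.
Balance m(1−p*) = e·p* gives m = e·p*/(1−p*) = 0.663×0.25325/0.74675 = 0.22484.
Starting from p₀ = 0.25325; update p ← p + (dp/dt)·Δt with the new parameters.
t = 0.5: p = 0.25325 + (-0.04701) = 0.20623
t = 1: p = 0.20623 + (-0.02910) = 0.17713
t = 1.5: p = 0.17713 + (-0.01802) = 0.15912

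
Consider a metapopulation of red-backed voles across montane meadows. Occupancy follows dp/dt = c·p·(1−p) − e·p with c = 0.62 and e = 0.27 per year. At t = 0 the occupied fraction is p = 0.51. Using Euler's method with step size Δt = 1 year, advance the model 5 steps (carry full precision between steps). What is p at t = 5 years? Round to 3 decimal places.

0.557

Update rule: p ← p + [c·p·(1−p) − e·p]·Δt with Δt = 1.
p: 0.51000 → 0.52724  (Δp = +0.01724)
p: 0.52724 → 0.53942  (Δp = +0.01219)
p: 0.53942 → 0.54782  (Δp = +0.00839)
p: 0.54782 → 0.55349  (Δp = +0.00567)
p: 0.55349 → 0.55727  (Δp = +0.00378)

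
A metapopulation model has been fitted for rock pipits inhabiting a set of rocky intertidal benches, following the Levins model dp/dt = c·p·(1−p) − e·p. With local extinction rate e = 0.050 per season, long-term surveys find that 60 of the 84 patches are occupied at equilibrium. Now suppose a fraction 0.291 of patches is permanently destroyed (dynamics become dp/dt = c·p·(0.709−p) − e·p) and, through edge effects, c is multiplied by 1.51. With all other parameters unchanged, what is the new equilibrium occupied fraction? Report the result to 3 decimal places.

0.520

Observed p* = 60/84 = 0.71429.
Balance c(1−p*) = e gives c = e/(1 − 0.71429) = 0.050/0.28571 = 0.17500.
New p* = 0.709 − e/c = 0.709 − 0.05000/0.26425 = 0.51979.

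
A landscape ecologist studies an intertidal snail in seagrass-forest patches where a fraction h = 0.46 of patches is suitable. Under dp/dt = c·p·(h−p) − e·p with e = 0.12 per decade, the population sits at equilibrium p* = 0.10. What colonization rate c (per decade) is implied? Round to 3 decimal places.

At equilibrium c(h−p*) = e, so c = e/(h−p*).
c = 0.12/(0.46 − 0.10) = 0.12/0.3600 = 0.3333.

0.333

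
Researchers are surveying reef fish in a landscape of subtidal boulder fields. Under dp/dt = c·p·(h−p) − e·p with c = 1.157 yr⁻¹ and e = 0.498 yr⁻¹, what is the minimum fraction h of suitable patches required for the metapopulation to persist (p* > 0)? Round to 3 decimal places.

p* = h − e/c is positive only when h > e/c.
h_min = e/c = 0.498/1.157 = 0.4304.

0.430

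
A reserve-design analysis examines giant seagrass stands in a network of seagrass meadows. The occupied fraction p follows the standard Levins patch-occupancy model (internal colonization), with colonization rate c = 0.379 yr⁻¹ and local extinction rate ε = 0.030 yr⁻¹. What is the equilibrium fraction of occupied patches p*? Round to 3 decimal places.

Setting dp/dt = 0 and dividing through by p* gives c·(1−p*) = ε.
So p* = 1 − ε/c = 1 − 0.030/0.379 = 1 − 0.0792 = 0.9208.

0.921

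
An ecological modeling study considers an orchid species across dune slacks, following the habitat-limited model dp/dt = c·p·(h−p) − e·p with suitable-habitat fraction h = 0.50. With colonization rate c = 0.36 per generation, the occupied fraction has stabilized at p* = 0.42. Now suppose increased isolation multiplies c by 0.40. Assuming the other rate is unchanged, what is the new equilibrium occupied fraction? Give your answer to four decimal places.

Balance c(h−p*) = e gives e = 0.36×(0.5 − 0.42000) = 0.02880.
New p* = 0.5 − e/c = 0.5 − 0.02880/0.14400 = 0.30000.

0.3000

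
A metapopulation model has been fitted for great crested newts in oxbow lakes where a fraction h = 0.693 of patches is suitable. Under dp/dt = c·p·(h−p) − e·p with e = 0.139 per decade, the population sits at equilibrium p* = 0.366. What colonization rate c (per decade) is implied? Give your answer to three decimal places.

0.425

At equilibrium c(h−p*) = e, so c = e/(h−p*).
c = 0.139/(0.693 − 0.366) = 0.139/0.3270 = 0.4251.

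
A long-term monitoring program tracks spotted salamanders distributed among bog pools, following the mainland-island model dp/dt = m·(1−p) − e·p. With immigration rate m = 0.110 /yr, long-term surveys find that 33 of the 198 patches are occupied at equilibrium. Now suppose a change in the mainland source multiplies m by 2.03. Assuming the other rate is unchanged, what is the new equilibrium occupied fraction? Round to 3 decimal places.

0.289

Observed p* = 33/198 = 0.16667.
Balance m(1−p*) = e·p* gives e = m(1−p*)/p* = 0.110×0.83333/0.16667 = 0.54999.
New p* = m/(m+e) = 0.22330/(0.22330+0.54999) = 0.28877.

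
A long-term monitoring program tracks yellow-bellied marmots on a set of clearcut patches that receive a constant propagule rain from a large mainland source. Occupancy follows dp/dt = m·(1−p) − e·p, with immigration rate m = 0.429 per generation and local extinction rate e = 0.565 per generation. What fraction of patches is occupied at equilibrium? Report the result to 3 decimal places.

0.432

Setting dp/dt = 0: m − m·p* = e·p*, so m = (m+e)·p*.
p* = m/(m+e) = 0.429/(0.429+0.565) = 0.429/0.9940 = 0.4316.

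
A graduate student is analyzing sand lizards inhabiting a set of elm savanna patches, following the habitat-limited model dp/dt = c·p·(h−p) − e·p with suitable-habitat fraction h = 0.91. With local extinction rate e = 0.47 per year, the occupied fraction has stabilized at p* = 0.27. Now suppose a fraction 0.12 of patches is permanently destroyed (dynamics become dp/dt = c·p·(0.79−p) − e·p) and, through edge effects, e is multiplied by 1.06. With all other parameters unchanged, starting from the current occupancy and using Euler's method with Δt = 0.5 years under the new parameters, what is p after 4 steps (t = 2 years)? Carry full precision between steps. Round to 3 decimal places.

Balance c(h−p*) = e gives c = e/(0.91 − 0.27000) = 0.47/0.64000 = 0.73437.
Starting from p₀ = 0.27000; update p ← p + (dp/dt)·Δt with the new parameters.
t = 0.5: p = 0.27000 + (-0.01570) = 0.25430
t = 1: p = 0.25430 + (-0.01332) = 0.24097
t = 1.5: p = 0.24097 + (-0.01145) = 0.22952
t = 2: p = 0.22952 + (-0.00994) = 0.21959

0.220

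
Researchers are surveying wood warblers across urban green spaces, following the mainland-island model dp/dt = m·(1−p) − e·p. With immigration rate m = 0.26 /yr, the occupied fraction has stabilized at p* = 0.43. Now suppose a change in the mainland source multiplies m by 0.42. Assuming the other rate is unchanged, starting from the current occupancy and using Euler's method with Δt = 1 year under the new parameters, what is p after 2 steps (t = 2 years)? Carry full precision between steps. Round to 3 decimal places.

Balance m(1−p*) = e·p* gives e = m(1−p*)/p* = 0.26×0.57000/0.43000 = 0.34465.
Starting from p₀ = 0.43000; update p ← p + (dp/dt)·Δt with the new parameters.
p: 0.43000 → 0.34404  (Δp = -0.08596)
p: 0.34404 → 0.29710  (Δp = -0.04694)

0.297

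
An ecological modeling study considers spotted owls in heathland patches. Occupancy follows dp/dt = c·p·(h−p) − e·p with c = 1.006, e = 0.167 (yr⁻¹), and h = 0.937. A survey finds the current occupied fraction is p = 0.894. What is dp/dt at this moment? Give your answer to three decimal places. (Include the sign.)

-0.111

Colonization term: c·p·(h−p) = 1.006×0.894×0.0430 = 0.03867.
Extinction term: e·p = 0.14930.
dp/dt = 0.03867 − 0.14930 = -0.11063.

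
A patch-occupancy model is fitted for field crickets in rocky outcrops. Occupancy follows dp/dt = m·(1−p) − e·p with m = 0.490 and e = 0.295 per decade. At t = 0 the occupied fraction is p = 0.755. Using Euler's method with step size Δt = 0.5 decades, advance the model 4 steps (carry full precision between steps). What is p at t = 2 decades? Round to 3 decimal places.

Update rule: p ← p + [m·(1−p) − e·p]·Δt with Δt = 0.5.
p: 0.75500 → 0.70366  (Δp = -0.05134)
p: 0.70366 → 0.67247  (Δp = -0.03119)
p: 0.67247 → 0.65353  (Δp = -0.01895)
p: 0.65353 → 0.64202  (Δp = -0.01151)

0.642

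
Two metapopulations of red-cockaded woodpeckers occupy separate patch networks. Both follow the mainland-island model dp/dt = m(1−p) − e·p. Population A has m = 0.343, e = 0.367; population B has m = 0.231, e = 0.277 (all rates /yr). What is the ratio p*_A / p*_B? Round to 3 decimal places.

1.062

A: p*_A = m/(m+e) = 0.343/0.7100 = 0.4831.
B: p*_B = 0.231/0.5080 = 0.4547.
p*_A / p*_B = 0.4831/0.4547 = 1.0624.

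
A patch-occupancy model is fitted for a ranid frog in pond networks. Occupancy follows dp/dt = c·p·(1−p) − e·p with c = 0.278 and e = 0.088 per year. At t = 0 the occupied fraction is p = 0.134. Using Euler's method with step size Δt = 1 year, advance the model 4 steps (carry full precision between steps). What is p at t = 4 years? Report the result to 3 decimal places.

0.229

Update rule: p ← p + [c·p·(1−p) − e·p]·Δt with Δt = 1.
p: 0.13400 → 0.15447  (Δp = +0.02047)
p: 0.15447 → 0.17718  (Δp = +0.02272)
p: 0.17718 → 0.20212  (Δp = +0.02494)
p: 0.20212 → 0.22917  (Δp = +0.02705)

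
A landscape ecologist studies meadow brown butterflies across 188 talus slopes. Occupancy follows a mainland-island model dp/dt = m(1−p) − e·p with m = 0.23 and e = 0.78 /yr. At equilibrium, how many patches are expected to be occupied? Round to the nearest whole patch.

43

p* = m/(m+e) = 0.23/1.0100 = 0.2277.
Expected occupied patches = N × p* = 188 × 0.2277 = 42.81 ≈ 43.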